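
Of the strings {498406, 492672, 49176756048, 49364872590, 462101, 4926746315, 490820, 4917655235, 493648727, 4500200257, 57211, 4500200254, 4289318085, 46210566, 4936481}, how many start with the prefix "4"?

14

Walk to "4"; the words in its subtree are exactly those with that prefix.
Words under "4": 4289318085, 4500200254, 4500200257, 462101, 46210566, 490820, 4917655235, 49176756048, 492672, 4926746315, 4936481, 49364872590, 493648727, 498406
Count: 14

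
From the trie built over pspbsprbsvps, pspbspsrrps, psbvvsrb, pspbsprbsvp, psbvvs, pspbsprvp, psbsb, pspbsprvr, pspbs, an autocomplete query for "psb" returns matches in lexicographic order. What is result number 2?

psbvvs

DFS of the "psb" subtree visits, in order: "psbsb", "psbvvs", "psbvvsrb"
Position 2: psbvvs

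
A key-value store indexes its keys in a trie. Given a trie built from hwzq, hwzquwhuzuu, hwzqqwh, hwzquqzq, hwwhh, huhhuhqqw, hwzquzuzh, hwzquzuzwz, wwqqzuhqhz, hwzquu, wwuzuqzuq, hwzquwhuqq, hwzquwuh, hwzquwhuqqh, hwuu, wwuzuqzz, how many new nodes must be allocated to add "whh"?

The longest prefix of "whh" already in the trie is "w" (length 1).
New nodes needed: |"whh"| − 1 = 3 − 1 = 2.

2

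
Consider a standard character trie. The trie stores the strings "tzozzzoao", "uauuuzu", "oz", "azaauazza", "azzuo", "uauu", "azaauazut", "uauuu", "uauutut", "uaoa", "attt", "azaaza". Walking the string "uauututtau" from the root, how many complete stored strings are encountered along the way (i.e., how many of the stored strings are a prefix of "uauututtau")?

Walk "uauututtau" from the root; an end-of-word marker is hit whenever a stored word is a prefix of "uauututtau".
Prefixes of the query that are stored words: "uauu", "uauutut"
Count: 2

2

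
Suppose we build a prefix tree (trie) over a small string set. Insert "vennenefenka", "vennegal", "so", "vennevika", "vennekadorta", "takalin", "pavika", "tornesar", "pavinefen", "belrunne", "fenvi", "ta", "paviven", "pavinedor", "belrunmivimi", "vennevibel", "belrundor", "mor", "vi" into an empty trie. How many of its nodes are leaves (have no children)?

18

A leaf is a node with no children — equivalently, the end of a word that is not a proper prefix of any other stored word.
Those words: "belrundor", "belrunmivimi", "belrunne", "fenvi", "mor", "pavika", "pavinedor", "pavinefen", "paviven", "so", "takalin", "tornesar", "vennegal", "vennekadorta", "vennenefenka", "vennevibel", "vennevika", "vi"
Leaf count: 18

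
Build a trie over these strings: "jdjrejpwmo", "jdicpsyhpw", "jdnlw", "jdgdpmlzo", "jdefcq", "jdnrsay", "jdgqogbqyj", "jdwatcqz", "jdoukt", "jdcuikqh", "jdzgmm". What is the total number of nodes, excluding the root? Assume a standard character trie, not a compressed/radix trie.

63

For each word, the new-node count is its length minus the longest prefix already in the trie:
  "jdjrejpwmo" → 10 new (j, d, j, r, e, j, p, w, m, o)
  "jdicpsyhpw" → prefix "jd" already present; 8 new (i, c, p, s, y, h, p, w)
  "jdnlw" → prefix "jd" already present; 3 new (n, l, w)
  "jdgdpmlzo" → prefix "jd" already present; 7 new (g, d, p, m, l, z, o)
  "jdefcq" → prefix "jd" already present; 4 new (e, f, c, q)
  "jdnrsay" → prefix "jdn" already present; 4 new (r, s, a, y)
  "jdgqogbqyj" → prefix "jdg" already present; 7 new (q, o, g, b, q, y, j)
  "jdwatcqz" → prefix "jd" already present; 6 new (w, a, t, c, q, z)
  "jdoukt" → prefix "jd" already present; 4 new (o, u, k, t)
  "jdcuikqh" → prefix "jd" already present; 6 new (c, u, i, k, q, h)
  "jdzgmm" → prefix "jd" already present; 4 new (z, g, m, m)
Total nodes = 10 + 8 + 3 + 7 + 4 + 4 + 7 + 6 + 4 + 6 + 4 = 63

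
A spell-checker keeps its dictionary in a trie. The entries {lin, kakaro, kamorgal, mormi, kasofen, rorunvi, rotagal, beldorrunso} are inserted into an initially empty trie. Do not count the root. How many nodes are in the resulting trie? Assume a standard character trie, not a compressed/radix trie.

48

Count nodes per top-level branch (shared prefixes stored once):
  'b'-branch (beldorrunso): 11 nodes
  'k'-branch (kakaro, kamorgal, kasofen): 17 nodes
  'l'-branch (lin): 3 nodes
  'm'-branch (mormi): 5 nodes
  'r'-branch (rorunvi, rotagal): 12 nodes
Sum: 48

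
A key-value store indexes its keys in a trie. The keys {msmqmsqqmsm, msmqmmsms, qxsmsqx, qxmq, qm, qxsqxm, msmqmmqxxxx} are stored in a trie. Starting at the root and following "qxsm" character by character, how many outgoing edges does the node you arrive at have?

Walk "qxsm" from the root, arriving at one node.
Characters that immediately follow "qxsm" among the stored strings: {s}.
That node has 1 child edge.

1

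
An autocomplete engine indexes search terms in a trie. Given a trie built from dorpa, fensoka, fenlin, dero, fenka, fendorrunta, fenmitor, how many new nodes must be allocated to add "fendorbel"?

Walking "fendorbel" from the root, the first 6 characters ("fendor") follow existing edges; "b" is the first miss.
So 9 − 6 = 3 new nodes.

3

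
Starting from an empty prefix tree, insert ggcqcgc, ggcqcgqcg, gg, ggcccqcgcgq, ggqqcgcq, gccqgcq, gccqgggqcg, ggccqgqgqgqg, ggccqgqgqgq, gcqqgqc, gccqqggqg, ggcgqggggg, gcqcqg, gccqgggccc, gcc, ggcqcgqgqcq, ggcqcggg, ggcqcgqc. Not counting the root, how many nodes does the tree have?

For each word, the new-node count is its length minus the longest prefix already in the trie:
  "ggcqcgc" → 7 new (g, g, c, q, c, g, c)
  "ggcqcgqcg" → prefix "ggcqcg" already present; 3 new (q, c, g)
  "gg" → prefix "gg" already present; 0 new (none)
  "ggcccqcgcgq" → prefix "ggc" already present; 8 new (c, c, q, c, g, c, g, q)
  "ggqqcgcq" → prefix "gg" already present; 6 new (q, q, c, g, c, q)
  "gccqgcq" → prefix "g" already present; 6 new (c, c, q, g, c, q)
  "gccqgggqcg" → prefix "gccqg" already present; 5 new (g, g, q, c, g)
  "ggccqgqgqgqg" → prefix "ggcc" already present; 8 new (q, g, q, g, q, g, q, g)
  "ggccqgqgqgq" → prefix "ggccqgqgqgq" already present; 0 new (none)
  "gcqqgqc" → prefix "gc" already present; 5 new (q, q, g, q, c)
  "gccqqggqg" → prefix "gccq" already present; 5 new (q, g, g, q, g)
  "ggcgqggggg" → prefix "ggc" already present; 7 new (g, q, g, g, g, g, g)
  "gcqcqg" → prefix "gcq" already present; 3 new (c, q, g)
  "gccqgggccc" → prefix "gccqggg" already present; 3 new (c, c, c)
  "gcc" → prefix "gcc" already present; 0 new (none)
  "ggcqcgqgqcq" → prefix "ggcqcgq" already present; 4 new (g, q, c, q)
  "ggcqcggg" → prefix "ggcqcg" already present; 2 new (g, g)
  "ggcqcgqc" → prefix "ggcqcgqc" already present; 0 new (none)
Total nodes = 7 + 3 + 0 + 8 + 6 + 6 + 5 + 8 + 0 + 5 + 5 + 7 + 3 + 3 + 0 + 4 + 2 + 0 = 72

72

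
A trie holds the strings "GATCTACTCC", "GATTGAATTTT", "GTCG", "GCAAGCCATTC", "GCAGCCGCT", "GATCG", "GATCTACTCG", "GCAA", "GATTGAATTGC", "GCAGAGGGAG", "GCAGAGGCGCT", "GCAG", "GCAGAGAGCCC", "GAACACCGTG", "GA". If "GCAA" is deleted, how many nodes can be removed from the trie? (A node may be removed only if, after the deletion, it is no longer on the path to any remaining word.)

Walk "GCAA" from the leaf back toward the root, removing each node that no remaining word uses.
Every node on "GCAA" is still needed (e.g. by "GCAAGCCATTC"), so nothing is freed.
Nodes removed: 0

0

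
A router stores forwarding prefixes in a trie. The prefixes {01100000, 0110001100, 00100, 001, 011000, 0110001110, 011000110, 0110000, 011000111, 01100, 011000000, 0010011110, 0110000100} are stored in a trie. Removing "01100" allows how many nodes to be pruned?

A node on "01100"'s path can go only if nothing else ends at it or branches off below it.
Every node on "01100" is still needed (e.g. by "01100000"), so nothing is freed.
Nodes removed: 0

0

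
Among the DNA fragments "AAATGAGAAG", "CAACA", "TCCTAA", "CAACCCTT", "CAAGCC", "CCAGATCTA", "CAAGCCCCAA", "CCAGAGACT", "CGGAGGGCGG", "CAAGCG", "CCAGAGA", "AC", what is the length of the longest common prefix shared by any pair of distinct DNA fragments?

7

The deepest shared node is where two words last agree before diverging.
"CCAGAGA" and "CCAGAGACT" agree on "CCAGAGA" (7 characters) before diverging; nothing deeper is shared.
Longest shared-prefix length: 7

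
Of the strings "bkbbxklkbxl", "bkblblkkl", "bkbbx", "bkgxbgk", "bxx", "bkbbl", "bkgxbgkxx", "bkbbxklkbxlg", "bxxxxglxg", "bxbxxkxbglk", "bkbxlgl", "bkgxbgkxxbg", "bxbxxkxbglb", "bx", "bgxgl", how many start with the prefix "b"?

15

Walk to "b"; the words in its subtree are exactly those with that prefix.
Words under "b": bgxgl, bkbbl, bkbbx, bkbbxklkbxl, bkbbxklkbxlg, bkblblkkl, bkbxlgl, bkgxbgk, bkgxbgkxx, bkgxbgkxxbg, bx, bxbxxkxbglb, bxbxxkxbglk, bxx, bxxxxglxg
Count: 15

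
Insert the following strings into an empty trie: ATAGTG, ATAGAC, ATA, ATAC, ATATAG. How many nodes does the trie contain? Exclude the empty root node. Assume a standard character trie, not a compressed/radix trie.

12

Count nodes per top-level branch (shared prefixes stored once):
  'A'-branch (ATA, ATAC, ATAGAC, ATAGTG, ATATAG): 12 nodes
Sum: 12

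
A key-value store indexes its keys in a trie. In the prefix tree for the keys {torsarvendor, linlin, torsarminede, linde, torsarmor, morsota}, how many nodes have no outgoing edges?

6

Leaves are exactly the stored words that no other stored word extends.
Those words: "linde", "linlin", "morsota", "torsarminede", "torsarmor", "torsarvendor"
Leaf count: 6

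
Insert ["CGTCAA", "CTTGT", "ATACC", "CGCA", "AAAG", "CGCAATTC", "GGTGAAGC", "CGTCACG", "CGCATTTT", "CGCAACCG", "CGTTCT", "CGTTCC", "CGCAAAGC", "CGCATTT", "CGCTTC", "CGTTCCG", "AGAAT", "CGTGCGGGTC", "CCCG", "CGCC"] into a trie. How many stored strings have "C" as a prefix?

16

Filter for entries beginning with "C":
Matches: "CCCG", "CGCA", "CGCAAAGC", "CGCAACCG", "CGCAATTC", "CGCATTT", "CGCATTTT", "CGCC", "CGCTTC", "CGTCAA", "CGTCACG", "CGTGCGGGTC", "CGTTCC", "CGTTCCG", "CGTTCT", "CTTGT"
Count: 16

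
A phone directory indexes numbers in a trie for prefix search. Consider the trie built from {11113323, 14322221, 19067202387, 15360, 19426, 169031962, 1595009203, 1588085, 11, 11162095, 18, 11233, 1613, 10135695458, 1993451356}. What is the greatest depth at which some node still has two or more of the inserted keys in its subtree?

3

The deepest shared node is where two words last agree before diverging.
"11113323" and "11162095" agree on "111" (3 characters) before diverging; nothing deeper is shared.
Longest shared-prefix length: 3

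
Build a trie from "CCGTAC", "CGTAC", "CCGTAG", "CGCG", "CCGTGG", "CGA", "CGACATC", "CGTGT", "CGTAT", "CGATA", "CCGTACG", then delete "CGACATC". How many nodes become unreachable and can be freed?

After clearing the end-marker at "CGACATC", prune upward until reaching a node still needed by another word.
The suffix "CATC" (4 nodes) is used only by "CGACATC"; the node for "CGA" still has the child "T", so pruning stops there.
Nodes removed: 4

4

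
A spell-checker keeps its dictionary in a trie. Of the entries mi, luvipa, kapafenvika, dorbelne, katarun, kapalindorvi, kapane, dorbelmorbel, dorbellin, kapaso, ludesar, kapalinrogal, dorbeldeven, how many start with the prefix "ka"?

Walk to "ka"; the words in its subtree are exactly those with that prefix.
Matches: "kapafenvika", "kapalindorvi", "kapalinrogal", "kapane", "kapaso", "katarun"
Count: 6

6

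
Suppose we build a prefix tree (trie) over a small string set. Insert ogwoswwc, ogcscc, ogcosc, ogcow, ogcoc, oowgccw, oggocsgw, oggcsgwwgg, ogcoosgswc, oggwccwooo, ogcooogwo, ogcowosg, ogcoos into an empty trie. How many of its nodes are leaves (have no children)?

Leaves are exactly the stored words that no other stored word extends.
Those words: "ogcoc", "ogcooogwo", "ogcoosgswc", "ogcosc", "ogcowosg", "ogcscc", "oggcsgwwgg", "oggocsgw", "oggwccwooo", "ogwoswwc", "oowgccw"
Leaf count: 11

11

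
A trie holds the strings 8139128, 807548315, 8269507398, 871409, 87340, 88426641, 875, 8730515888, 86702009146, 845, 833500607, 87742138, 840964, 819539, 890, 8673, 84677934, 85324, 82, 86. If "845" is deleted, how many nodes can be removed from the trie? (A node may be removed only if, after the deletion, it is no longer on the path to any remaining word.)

1

After clearing the end-marker at "845", prune upward until reaching a node still needed by another word.
The suffix "5" (1 node) is used only by "845"; the node for "84" still has the child "0", so pruning stops there.
Nodes removed: 1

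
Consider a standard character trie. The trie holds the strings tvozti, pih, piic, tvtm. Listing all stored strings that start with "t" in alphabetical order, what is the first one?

tvozti

Words with prefix "t", in lexicographic order: "tvozti", "tvtm"
The 1st is tvozti.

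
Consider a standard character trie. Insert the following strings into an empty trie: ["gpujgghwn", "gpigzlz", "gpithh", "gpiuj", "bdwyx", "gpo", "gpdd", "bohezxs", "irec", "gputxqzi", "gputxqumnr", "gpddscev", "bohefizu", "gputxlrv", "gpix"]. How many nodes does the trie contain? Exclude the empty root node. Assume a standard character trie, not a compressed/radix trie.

58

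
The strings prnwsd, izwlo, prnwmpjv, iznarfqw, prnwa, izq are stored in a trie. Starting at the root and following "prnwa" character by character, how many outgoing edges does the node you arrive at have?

The children of the "prnwa" node are the distinct next characters among strings starting with "prnwa".
No stored string extends past "prnwa".
That node has 0 child edges.

0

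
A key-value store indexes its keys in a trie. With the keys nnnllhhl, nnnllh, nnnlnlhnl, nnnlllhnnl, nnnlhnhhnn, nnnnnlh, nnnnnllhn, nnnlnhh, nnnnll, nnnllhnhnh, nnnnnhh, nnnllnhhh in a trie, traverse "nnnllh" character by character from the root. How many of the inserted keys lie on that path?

Traverse "nnnllh" character by character; count nodes along the way that are marked as word ends.
Prefixes of the query that are stored words: "nnnllh"
Count: 1

1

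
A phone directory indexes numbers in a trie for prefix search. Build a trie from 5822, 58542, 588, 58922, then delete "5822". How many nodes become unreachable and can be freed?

2

After clearing the end-marker at "5822", prune upward until reaching a node still needed by another word.
The suffix "22" (2 nodes) is used only by "5822"; the node for "58" still has the child "5", so pruning stops there.
Nodes removed: 2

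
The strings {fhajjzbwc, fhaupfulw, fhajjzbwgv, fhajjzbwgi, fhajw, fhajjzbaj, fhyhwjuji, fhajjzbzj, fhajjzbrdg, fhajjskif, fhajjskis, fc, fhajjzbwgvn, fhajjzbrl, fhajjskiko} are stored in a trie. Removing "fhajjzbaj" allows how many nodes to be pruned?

2

A node on "fhajjzbaj"'s path can go only if nothing else ends at it or branches off below it.
The suffix "aj" (2 nodes) is used only by "fhajjzbaj"; the node for "fhajjzb" still has the child "w", so pruning stops there.
Nodes removed: 2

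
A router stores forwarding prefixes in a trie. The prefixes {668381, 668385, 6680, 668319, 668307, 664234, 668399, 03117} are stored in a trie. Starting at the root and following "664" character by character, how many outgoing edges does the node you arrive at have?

Follow the path "664" to its node, then look at its outgoing edges.
Characters that immediately follow "664" among the stored strings: {2}.
That node has 1 child edge.

1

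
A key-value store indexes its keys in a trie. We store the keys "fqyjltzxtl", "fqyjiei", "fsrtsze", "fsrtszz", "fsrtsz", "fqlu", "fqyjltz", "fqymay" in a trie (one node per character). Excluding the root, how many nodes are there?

Insert word by word; a character creates a node only if that edge doesn't already exist:
  "fqyjltzxtl" → 10 new (f, q, y, j, l, t, z, x, t, l)
  "fqyjiei" → prefix "fqyj" already present; 3 new (i, e, i)
  "fsrtsze" → prefix "f" already present; 6 new (s, r, t, s, z, e)
  "fsrtszz" → prefix "fsrtsz" already present; 1 new (z)
  "fsrtsz" → prefix "fsrtsz" already present; 0 new (none)
  "fqlu" → prefix "fq" already present; 2 new (l, u)
  "fqyjltz" → prefix "fqyjltz" already present; 0 new (none)
  "fqymay" → prefix "fqy" already present; 3 new (m, a, y)
Total nodes = 10 + 3 + 6 + 1 + 0 + 2 + 0 + 3 = 25

25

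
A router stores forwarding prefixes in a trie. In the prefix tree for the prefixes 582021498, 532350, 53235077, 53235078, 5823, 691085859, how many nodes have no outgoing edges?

5

A leaf is a node with no children — equivalently, the end of a word that is not a proper prefix of any other stored word.
Those words: "53235077", "53235078", "582021498", "5823", "691085859"
Leaf count: 5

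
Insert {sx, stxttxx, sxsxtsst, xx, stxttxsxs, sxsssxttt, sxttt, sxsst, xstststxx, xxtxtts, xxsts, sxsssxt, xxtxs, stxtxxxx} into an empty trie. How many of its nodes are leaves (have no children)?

A leaf is a node with no children — equivalently, the end of a word that is not a proper prefix of any other stored word.
Those words: "stxttxsxs", "stxttxx", "stxtxxxx", "sxsssxttt", "sxsst", "sxsxtsst", "sxttt", "xstststxx", "xxsts", "xxtxs", "xxtxtts"
Leaf count: 11

11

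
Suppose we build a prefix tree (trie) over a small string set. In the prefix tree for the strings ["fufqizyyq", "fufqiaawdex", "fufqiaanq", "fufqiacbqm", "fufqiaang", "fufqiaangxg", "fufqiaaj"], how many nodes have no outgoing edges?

A leaf is a node with no children — equivalently, the end of a word that is not a proper prefix of any other stored word.
Those words: "fufqiaaj", "fufqiaangxg", "fufqiaanq", "fufqiaawdex", "fufqiacbqm", "fufqizyyq"
Leaf count: 6

6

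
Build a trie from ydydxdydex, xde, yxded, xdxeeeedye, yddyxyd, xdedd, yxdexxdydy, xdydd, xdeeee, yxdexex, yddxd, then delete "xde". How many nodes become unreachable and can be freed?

Walk "xde" from the leaf back toward the root, removing each node that no remaining word uses.
Every node on "xde" is still needed (e.g. by "xdedd"), so nothing is freed.
Nodes removed: 0

0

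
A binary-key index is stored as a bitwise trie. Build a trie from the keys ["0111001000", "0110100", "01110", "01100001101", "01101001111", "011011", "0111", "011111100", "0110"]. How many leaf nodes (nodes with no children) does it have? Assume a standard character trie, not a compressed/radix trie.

Leaves are exactly the stored words that no other stored word extends.
Those words: "01100001101", "01101001111", "011011", "0111001000", "011111100"
Leaf count: 5

5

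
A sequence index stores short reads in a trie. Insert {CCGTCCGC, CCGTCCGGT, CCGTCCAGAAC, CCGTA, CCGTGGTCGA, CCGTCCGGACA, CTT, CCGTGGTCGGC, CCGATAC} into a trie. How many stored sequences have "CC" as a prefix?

Filter for entries beginning with "CC":
Matches: "CCGATAC", "CCGTA", "CCGTCCAGAAC", "CCGTCCGC", "CCGTCCGGACA", "CCGTCCGGT", "CCGTGGTCGA", "CCGTGGTCGGC"
Count: 8

8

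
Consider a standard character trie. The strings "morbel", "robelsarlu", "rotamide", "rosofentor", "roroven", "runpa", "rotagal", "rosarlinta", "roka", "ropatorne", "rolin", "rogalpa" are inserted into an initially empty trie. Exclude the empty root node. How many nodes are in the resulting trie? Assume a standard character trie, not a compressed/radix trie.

Insert word by word; a character creates a node only if that edge doesn't already exist:
  "morbel" → 6 new (m, o, r, b, e, l)
  "robelsarlu" → 10 new (r, o, b, e, l, s, a, r, l, u)
  "rotamide" → prefix "ro" already present; 6 new (t, a, m, i, d, e)
  "rosofentor" → prefix "ro" already present; 8 new (s, o, f, e, n, t, o, r)
  "roroven" → prefix "ro" already present; 5 new (r, o, v, e, n)
  "runpa" → prefix "r" already present; 4 new (u, n, p, a)
  "rotagal" → prefix "rota" already present; 3 new (g, a, l)
  "rosarlinta" → prefix "ros" already present; 7 new (a, r, l, i, n, t, a)
  "roka" → prefix "ro" already present; 2 new (k, a)
  "ropatorne" → prefix "ro" already present; 7 new (p, a, t, o, r, n, e)
  "rolin" → prefix "ro" already present; 3 new (l, i, n)
  "rogalpa" → prefix "ro" already present; 5 new (g, a, l, p, a)
Total nodes = 6 + 10 + 6 + 8 + 5 + 4 + 3 + 7 + 2 + 7 + 3 + 5 = 66

66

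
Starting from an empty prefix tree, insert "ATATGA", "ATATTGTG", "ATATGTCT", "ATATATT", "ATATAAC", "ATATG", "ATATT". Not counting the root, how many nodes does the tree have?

18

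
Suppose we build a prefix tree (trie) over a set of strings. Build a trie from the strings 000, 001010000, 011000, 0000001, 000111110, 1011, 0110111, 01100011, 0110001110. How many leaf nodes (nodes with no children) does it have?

6

Leaves are exactly the stored words that no other stored word extends.
Those words: "0000001", "000111110", "001010000", "0110001110", "0110111", "1011"
Leaf count: 6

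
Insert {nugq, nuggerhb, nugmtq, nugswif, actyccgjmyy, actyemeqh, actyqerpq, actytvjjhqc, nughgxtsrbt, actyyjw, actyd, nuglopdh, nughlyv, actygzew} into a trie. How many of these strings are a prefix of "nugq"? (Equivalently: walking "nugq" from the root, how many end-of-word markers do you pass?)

Traverse "nugq" character by character; count nodes along the way that are marked as word ends.
Prefixes of the query that are stored words: "nugq"
Count: 1

1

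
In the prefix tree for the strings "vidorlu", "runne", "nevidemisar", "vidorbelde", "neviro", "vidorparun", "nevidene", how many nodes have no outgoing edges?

A leaf is a node with no children — equivalently, the end of a word that is not a proper prefix of any other stored word.
Those words: "nevidemisar", "nevidene", "neviro", "runne", "vidorbelde", "vidorlu", "vidorparun"
Leaf count: 7

7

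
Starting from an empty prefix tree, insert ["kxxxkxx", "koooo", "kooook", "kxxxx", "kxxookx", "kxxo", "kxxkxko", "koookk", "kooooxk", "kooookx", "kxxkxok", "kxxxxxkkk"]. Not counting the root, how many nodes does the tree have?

Insert word by word; a character creates a node only if that edge doesn't already exist:
  "kxxxkxx" → 7 new (k, x, x, x, k, x, x)
  "koooo" → prefix "k" already present; 4 new (o, o, o, o)
  "kooook" → prefix "koooo" already present; 1 new (k)
  "kxxxx" → prefix "kxxx" already present; 1 new (x)
  "kxxookx" → prefix "kxx" already present; 4 new (o, o, k, x)
  "kxxo" → prefix "kxxo" already present; 0 new (none)
  "kxxkxko" → prefix "kxx" already present; 4 new (k, x, k, o)
  "koookk" → prefix "kooo" already present; 2 new (k, k)
  "kooooxk" → prefix "koooo" already present; 2 new (x, k)
  "kooookx" → prefix "kooook" already present; 1 new (x)
  "kxxkxok" → prefix "kxxkx" already present; 2 new (o, k)
  "kxxxxxkkk" → prefix "kxxxx" already present; 4 new (x, k, k, k)
Total nodes = 7 + 4 + 1 + 1 + 4 + 0 + 4 + 2 + 2 + 1 + 2 + 4 = 32

32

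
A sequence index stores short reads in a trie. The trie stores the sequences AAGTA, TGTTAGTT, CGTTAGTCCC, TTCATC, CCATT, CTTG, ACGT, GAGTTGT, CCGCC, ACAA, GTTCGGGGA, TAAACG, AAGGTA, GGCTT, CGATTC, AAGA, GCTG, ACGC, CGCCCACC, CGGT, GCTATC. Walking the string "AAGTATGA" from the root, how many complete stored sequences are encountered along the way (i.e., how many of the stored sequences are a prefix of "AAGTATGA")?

1

Traverse "AAGTATGA" character by character; count nodes along the way that are marked as word ends.
Prefixes of the query that are stored words: "AAGTA"
Count: 1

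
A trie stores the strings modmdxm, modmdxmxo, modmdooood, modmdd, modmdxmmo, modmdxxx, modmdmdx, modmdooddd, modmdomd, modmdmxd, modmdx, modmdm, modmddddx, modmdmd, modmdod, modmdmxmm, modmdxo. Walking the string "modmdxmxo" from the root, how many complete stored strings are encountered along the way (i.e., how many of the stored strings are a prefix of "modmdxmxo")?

3

Traverse "modmdxmxo" character by character; count nodes along the way that are marked as word ends.
Prefixes of the query that are stored words: "modmdx", "modmdxm", "modmdxmxo"
Count: 3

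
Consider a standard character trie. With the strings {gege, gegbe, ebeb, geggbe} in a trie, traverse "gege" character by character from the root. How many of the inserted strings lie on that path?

Walk "gege" from the root; an end-of-word marker is hit whenever a stored word is a prefix of "gege".
Prefixes of the query that are stored words: "gege"
Count: 1

1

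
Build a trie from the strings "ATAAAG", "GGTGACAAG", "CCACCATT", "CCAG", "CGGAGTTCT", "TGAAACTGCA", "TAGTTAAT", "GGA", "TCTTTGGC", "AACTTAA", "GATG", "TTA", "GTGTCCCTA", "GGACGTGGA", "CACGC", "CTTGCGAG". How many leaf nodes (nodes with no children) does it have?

15

Leaves are exactly the stored words that no other stored word extends.
Those words: "AACTTAA", "ATAAAG", "CACGC", "CCACCATT", "CCAG", "CGGAGTTCT", "CTTGCGAG", "GATG", "GGACGTGGA", "GGTGACAAG", "GTGTCCCTA", "TAGTTAAT", "TCTTTGGC", "TGAAACTGCA", "TTA"
Leaf count: 15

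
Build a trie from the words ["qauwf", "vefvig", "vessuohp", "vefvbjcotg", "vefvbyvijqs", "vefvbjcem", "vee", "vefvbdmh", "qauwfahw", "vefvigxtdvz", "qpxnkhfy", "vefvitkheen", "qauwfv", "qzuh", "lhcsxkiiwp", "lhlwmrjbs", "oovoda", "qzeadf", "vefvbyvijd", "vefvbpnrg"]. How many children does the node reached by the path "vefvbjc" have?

2

Follow the path "vefvbjc" to its node, then look at its outgoing edges.
Distinct next characters after "vefvbjc": e, o.
That node has 2 child edges.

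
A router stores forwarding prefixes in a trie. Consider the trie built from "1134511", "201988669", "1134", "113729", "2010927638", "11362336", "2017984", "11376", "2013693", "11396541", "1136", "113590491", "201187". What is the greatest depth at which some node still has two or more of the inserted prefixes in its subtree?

Equivalently: take the maximum, over all pairs, of their longest common prefix length.
e.g. "1134" and "1134511" share the prefix "1134" of length 4; no pair shares a longer one.
Longest shared-prefix length: 4

4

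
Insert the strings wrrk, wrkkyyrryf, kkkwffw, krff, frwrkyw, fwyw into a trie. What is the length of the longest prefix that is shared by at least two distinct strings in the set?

Look for the deepest trie node that still has at least two words in its subtree.
"wrkkyyrryf" and "wrrk" agree on "wr" (2 characters) before diverging; nothing deeper is shared.
Longest shared-prefix length: 2

2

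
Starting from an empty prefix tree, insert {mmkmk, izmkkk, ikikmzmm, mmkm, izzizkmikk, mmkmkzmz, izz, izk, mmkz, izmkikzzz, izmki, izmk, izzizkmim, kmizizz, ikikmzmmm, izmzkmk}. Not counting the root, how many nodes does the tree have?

49

Insert word by word; a character creates a node only if that edge doesn't already exist:
  "mmkmk" → 5 new (m, m, k, m, k)
  "izmkkk" → 6 new (i, z, m, k, k, k)
  "ikikmzmm" → prefix "i" already present; 7 new (k, i, k, m, z, m, m)
  "mmkm" → prefix "mmkm" already present; 0 new (none)
  "izzizkmikk" → prefix "iz" already present; 8 new (z, i, z, k, m, i, k, k)
  "mmkmkzmz" → prefix "mmkmk" already present; 3 new (z, m, z)
  "izz" → prefix "izz" already present; 0 new (none)
  "izk" → prefix "iz" already present; 1 new (k)
  "mmkz" → prefix "mmk" already present; 1 new (z)
  "izmkikzzz" → prefix "izmk" already present; 5 new (i, k, z, z, z)
  "izmki" → prefix "izmki" already present; 0 new (none)
  "izmk" → prefix "izmk" already present; 0 new (none)
  "izzizkmim" → prefix "izzizkmi" already present; 1 new (m)
  "kmizizz" → 7 new (k, m, i, z, i, z, z)
  "ikikmzmmm" → prefix "ikikmzmm" already present; 1 new (m)
  "izmzkmk" → prefix "izm" already present; 4 new (z, k, m, k)
Total nodes = 5 + 6 + 7 + 0 + 8 + 3 + 0 + 1 + 1 + 5 + 0 + 0 + 1 + 7 + 1 + 4 = 49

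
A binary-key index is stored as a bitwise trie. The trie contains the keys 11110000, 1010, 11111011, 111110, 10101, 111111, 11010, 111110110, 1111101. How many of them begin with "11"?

7

Traverse to the node for "11", then collect every word in that subtree.
Words under "11": 11010, 11110000, 111110, 1111101, 11111011, 111110110, 111111
Count: 7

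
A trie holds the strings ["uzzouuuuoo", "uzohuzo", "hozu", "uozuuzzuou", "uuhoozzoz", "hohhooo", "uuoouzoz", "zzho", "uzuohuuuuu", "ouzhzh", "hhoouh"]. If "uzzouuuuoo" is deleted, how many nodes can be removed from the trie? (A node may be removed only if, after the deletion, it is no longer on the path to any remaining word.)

Walk "uzzouuuuoo" from the leaf back toward the root, removing each node that no remaining word uses.
The suffix "zouuuuoo" (8 nodes) is used only by "uzzouuuuoo"; the node for "uz" still has the child "o", so pruning stops there.
Nodes removed: 8

8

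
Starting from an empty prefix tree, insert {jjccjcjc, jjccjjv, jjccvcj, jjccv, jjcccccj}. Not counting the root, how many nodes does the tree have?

17

Insert word by word; a character creates a node only if that edge doesn't already exist:
  "jjccjcjc" → 8 new (j, j, c, c, j, c, j, c)
  "jjccjjv" → prefix "jjccj" already present; 2 new (j, v)
  "jjccvcj" → prefix "jjcc" already present; 3 new (v, c, j)
  "jjccv" → prefix "jjccv" already present; 0 new (none)
  "jjcccccj" → prefix "jjcc" already present; 4 new (c, c, c, j)
Total nodes = 8 + 2 + 3 + 0 + 4 = 17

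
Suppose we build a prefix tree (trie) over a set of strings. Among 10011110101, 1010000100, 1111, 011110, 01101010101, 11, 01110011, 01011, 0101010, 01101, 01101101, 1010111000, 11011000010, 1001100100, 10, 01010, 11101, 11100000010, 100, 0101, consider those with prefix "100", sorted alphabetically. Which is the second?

1001100100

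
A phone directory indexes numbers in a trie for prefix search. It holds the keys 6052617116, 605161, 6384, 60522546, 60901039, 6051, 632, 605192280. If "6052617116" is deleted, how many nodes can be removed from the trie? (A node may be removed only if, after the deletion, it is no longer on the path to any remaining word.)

Walk "6052617116" from the leaf back toward the root, removing each node that no remaining word uses.
The suffix "617116" (6 nodes) is used only by "6052617116"; the node for "6052" still has the child "2", so pruning stops there.
Nodes removed: 6

6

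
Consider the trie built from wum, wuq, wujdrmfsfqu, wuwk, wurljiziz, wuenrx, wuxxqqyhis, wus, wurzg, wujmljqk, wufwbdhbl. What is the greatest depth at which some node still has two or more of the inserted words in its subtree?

3

The deepest shared node is where two words last agree before diverging.
e.g. "wujdrmfsfqu" and "wujmljqk" share the prefix "wuj" of length 3; no pair shares a longer one.
Longest shared-prefix length: 3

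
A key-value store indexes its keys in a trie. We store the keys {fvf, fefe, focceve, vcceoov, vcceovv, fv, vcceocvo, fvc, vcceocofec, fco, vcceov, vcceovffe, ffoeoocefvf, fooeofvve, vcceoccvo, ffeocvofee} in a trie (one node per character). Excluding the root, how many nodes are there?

62

Insert word by word; a character creates a node only if that edge doesn't already exist:
  "fvf" → 3 new (f, v, f)
  "fefe" → prefix "f" already present; 3 new (e, f, e)
  "focceve" → prefix "f" already present; 6 new (o, c, c, e, v, e)
  "vcceoov" → 7 new (v, c, c, e, o, o, v)
  "vcceovv" → prefix "vcceo" already present; 2 new (v, v)
  "fv" → prefix "fv" already present; 0 new (none)
  "vcceocvo" → prefix "vcceo" already present; 3 new (c, v, o)
  "fvc" → prefix "fv" already present; 1 new (c)
  "vcceocofec" → prefix "vcceoc" already present; 4 new (o, f, e, c)
  "fco" → prefix "f" already present; 2 new (c, o)
  "vcceov" → prefix "vcceov" already present; 0 new (none)
  "vcceovffe" → prefix "vcceov" already present; 3 new (f, f, e)
  "ffoeoocefvf" → prefix "f" already present; 10 new (f, o, e, o, o, c, e, f, v, f)
  "fooeofvve" → prefix "fo" already present; 7 new (o, e, o, f, v, v, e)
  "vcceoccvo" → prefix "vcceoc" already present; 3 new (c, v, o)
  "ffeocvofee" → prefix "ff" already present; 8 new (e, o, c, v, o, f, e, e)
Total nodes = 3 + 3 + 6 + 7 + 2 + 0 + 3 + 1 + 4 + 2 + 0 + 3 + 10 + 7 + 3 + 8 = 62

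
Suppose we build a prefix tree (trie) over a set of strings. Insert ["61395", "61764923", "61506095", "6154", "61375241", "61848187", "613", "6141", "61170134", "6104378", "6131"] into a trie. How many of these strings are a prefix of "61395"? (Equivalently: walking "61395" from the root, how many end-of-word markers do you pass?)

2

Traverse "61395" character by character; count nodes along the way that are marked as word ends.
Prefixes of the query that are stored words: "613", "61395"
Count: 2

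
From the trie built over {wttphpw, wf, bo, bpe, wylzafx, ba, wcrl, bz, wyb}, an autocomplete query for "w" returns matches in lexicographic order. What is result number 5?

Filter for "w…" and sort: "wcrl", "wf", "wttphpw", "wyb", "wylzafx"
The 5th is wylzafx.

wylzafx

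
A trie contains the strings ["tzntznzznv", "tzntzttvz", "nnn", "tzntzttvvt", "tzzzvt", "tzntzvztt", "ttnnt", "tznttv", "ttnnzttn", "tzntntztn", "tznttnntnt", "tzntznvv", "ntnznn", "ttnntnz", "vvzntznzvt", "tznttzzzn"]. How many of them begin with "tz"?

10

Filter for entries beginning with "tz":
Matches: "tzntntztn", "tznttnntnt", "tznttv", "tznttzzzn", "tzntznvv", "tzntznzznv", "tzntzttvvt", "tzntzttvz", "tzntzvztt", "tzzzvt"
Count: 10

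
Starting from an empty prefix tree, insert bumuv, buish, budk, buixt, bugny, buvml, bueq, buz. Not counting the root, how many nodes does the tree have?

21

Count nodes per top-level branch (shared prefixes stored once):
  'b'-branch (budk, bueq, bugny, buish, buixt, bumuv, buvml, buz): 21 nodes
Sum: 21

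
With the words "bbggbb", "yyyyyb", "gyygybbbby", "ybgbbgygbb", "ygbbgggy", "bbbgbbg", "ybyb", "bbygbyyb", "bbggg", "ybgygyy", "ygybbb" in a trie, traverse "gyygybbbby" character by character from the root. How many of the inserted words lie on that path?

1

Check each prefix of "gyygybbbby" against the stored set — each match is an end-marker on the path.
Prefixes of the query that are stored words: "gyygybbbby"
Count: 1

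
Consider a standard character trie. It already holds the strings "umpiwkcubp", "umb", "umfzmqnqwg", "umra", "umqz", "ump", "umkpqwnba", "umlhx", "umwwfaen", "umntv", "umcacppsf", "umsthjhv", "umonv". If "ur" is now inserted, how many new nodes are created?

1

"u" is already a path in the trie; the remaining "r" must be added.
Each of the 1 remaining characters creates one node.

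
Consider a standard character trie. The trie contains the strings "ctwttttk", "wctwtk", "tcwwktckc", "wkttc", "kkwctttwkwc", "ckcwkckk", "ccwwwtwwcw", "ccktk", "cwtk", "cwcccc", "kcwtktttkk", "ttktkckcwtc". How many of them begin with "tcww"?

1

Walk to "tcww"; the words in its subtree are exactly those with that prefix.
Matches: "tcwwktckc"
Count: 1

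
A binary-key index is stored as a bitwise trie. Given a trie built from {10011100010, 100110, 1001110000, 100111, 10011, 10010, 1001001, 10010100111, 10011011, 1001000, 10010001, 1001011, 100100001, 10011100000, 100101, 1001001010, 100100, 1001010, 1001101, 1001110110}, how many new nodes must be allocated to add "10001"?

2

Walking "10001" from the root, the first 3 characters ("100") follow existing edges; "0" is the first miss.
So 5 − 3 = 2 new nodes.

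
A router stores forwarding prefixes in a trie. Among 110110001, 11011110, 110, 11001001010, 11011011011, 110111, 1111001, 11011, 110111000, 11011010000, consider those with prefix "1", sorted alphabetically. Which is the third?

Filter for "1…" and sort: "110", "11001001010", "11011", "110110001", "11011010000", "11011011011", "110111", "110111000", "11011110", "1111001"
The 3rd is 11011.

11011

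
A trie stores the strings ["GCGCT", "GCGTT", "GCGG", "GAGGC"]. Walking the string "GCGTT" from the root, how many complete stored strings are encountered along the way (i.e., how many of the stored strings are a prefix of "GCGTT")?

1

Check each prefix of "GCGTT" against the stored set — each match is an end-marker on the path.
Prefixes of the query that are stored words: "GCGTT"
Count: 1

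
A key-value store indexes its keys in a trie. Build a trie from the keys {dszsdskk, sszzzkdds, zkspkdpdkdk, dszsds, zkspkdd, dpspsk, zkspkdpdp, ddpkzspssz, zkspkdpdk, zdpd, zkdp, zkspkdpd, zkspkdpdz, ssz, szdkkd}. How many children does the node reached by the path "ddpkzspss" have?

1

Walk "ddpkzspss" from the root, arriving at one node.
Distinct next characters after "ddpkzspss": z.
That node has 1 child edge.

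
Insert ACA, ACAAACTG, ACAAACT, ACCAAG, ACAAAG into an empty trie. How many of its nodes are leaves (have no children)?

Leaves are exactly the stored words that no other stored word extends.
Those words: "ACAAACTG", "ACAAAG", "ACCAAG"
Leaf count: 3

3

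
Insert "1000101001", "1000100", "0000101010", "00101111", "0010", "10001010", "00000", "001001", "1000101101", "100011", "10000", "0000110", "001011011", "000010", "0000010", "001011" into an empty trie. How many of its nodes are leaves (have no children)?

A leaf is a node with no children — equivalently, the end of a word that is not a proper prefix of any other stored word.
Those words: "0000010", "0000101010", "0000110", "001001", "001011011", "00101111", "10000", "1000100", "1000101001", "1000101101", "100011"
Leaf count: 11

11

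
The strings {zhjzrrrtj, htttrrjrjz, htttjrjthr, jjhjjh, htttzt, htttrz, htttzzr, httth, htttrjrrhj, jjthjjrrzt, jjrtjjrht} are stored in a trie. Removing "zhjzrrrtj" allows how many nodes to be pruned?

9

Walk "zhjzrrrtj" from the leaf back toward the root, removing each node that no remaining word uses.
No other word shares any prefix with "zhjzrrrtj", so all 9 of its nodes go.
Nodes removed: 9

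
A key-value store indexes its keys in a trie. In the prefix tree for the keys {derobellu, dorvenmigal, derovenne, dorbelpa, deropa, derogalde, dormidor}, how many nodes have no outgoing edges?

7

Leaves are exactly the stored words that no other stored word extends.
Those words: "derobellu", "derogalde", "deropa", "derovenne", "dorbelpa", "dormidor", "dorvenmigal"
Leaf count: 7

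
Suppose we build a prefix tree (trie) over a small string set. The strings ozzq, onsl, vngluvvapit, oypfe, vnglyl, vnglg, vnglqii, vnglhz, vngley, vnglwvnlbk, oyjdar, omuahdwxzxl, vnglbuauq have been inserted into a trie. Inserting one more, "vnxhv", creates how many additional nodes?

The longest prefix of "vnxhv" already in the trie is "vn" (length 2).
New nodes needed: |"vnxhv"| − 2 = 5 − 2 = 3.

3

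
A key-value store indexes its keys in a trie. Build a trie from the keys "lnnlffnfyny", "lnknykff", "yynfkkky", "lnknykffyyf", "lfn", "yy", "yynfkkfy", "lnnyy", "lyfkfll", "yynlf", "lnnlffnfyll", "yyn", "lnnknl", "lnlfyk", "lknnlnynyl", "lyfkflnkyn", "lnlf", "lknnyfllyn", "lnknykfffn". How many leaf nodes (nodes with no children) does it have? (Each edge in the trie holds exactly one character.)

Leaves are exactly the stored words that no other stored word extends.
Those words: "lfn", "lknnlnynyl", "lknnyfllyn", "lnknykfffn", "lnknykffyyf", "lnlfyk", "lnnknl", "lnnlffnfyll", "lnnlffnfyny", "lnnyy", "lyfkfll", "lyfkflnkyn", "yynfkkfy", "yynfkkky", "yynlf"
Leaf count: 15

15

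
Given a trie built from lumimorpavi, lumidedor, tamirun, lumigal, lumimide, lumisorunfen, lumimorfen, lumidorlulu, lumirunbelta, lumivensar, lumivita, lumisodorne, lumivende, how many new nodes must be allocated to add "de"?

2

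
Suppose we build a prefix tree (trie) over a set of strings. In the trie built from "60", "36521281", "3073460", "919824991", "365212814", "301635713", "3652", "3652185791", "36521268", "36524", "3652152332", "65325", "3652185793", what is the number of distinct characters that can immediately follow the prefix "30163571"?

1

The children of the "30163571" node are the distinct next characters among strings starting with "30163571".
Characters that immediately follow "30163571" among the stored strings: {3}.
That node has 1 child edge.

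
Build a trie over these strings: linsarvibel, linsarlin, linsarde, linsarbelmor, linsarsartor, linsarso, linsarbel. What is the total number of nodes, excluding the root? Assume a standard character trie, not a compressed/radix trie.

29

Trie structure (* marks end of a word):
(root)
└─ l
   └─ i
      └─ n
         └─ s
            └─ a
               └─ r
                  ├─ b
                  │  └─ e
                  │     └─ l *
                  │        └─ m
                  │           └─ o
                  │              └─ r *
                  ├─ d
                  │  └─ e *
                  ├─ l
                  │  └─ i
                  │     └─ n *
                  ├─ s
                  │  ├─ a
                  │  │  └─ r
                  │  │     └─ t
                  │  │        └─ o
                  │  │           └─ r *
                  │  └─ o *
                  └─ v
                     └─ i
                        └─ b
                           └─ e
                              └─ l *
Counting every labelled node above: 29.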